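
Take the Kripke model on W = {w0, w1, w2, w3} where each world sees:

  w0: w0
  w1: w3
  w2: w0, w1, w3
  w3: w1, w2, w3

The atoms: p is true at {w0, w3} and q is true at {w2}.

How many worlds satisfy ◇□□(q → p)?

w0: successors {w0}; □□(q → p) there: w0:T. ✓
w1: successors {w3}; □□(q → p) there: w3:F. ✗
w2: successors {w0, w1, w3}; □□(q → p) there: w0:T, w1:F, w3:F. ✓
w3: successors {w1, w2, w3}; □□(q → p) there: w1:F, w2:F, w3:F. ✗
Satisfying worlds: {w0, w2}.

2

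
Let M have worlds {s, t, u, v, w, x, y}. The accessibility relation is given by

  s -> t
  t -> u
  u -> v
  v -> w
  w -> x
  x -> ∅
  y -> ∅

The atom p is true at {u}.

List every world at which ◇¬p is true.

s: successors {t}; ¬p there: t:T. ✓
t: successors {u}; ¬p there: u:F. ✗
u: successors {v}; ¬p there: v:T. ✓
v: successors {w}; ¬p there: w:T. ✓
w: successors {x}; ¬p there: x:T. ✓
x: no successors, so ◇¬p fails. ✗
y: no successors, so ◇¬p fails. ✗

{s, u, v, w}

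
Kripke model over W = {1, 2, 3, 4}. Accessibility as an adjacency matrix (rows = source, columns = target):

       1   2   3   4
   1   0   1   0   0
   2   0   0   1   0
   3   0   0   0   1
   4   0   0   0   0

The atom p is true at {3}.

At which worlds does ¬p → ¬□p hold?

1: ¬p is T, ¬□p is T. ✓
2: ¬p is T, ¬□p is F. ✗
3: ¬p is F, ¬□p is T. ✓
4: ¬p is T, ¬□p is F. ✗

{1, 3}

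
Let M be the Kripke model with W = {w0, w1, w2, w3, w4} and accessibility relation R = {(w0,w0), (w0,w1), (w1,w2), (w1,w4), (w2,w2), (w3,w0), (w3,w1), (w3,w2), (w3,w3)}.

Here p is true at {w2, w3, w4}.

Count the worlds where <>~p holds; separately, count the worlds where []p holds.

2 and 3

For <>~p:
w0: successors {w0, w1}; ~p there: w0:T, w1:T. ✓
w1: successors {w2, w4}; ~p there: w2:F, w4:F. ✗
w2: successors {w2}; ~p there: w2:F. ✗
w3: successors {w0, w1, w2, w3}; ~p there: w0:T, w1:T, w2:F, w3:F. ✓
w4: no successors, so <>~p fails. ✗
— 2 worlds.
For []p:
w0: successors {w0, w1}; p there: w0:F, w1:F. ✗
w1: successors {w2, w4}; p there: w2:T, w4:T. ✓
w2: successors {w2}; p there: w2:T. ✓
w3: successors {w0, w1, w2, w3}; p there: w0:F, w1:F, w2:T, w3:T. ✗
w4: no successors, so []p holds vacuously. ✓
— 3 worlds.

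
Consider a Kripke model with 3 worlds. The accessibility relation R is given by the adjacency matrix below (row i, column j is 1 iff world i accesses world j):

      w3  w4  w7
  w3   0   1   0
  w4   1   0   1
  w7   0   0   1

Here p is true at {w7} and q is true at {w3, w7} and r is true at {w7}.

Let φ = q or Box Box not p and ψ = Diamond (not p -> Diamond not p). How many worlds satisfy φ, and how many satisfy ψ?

2 and 3

For q or Box Box not p:
w3: q is T, Box Box not p is F. ✓
w4: q is F, Box Box not p is F. ✗
w7: q is T, Box Box not p is F. ✓
— 2 worlds.
For Diamond (not p -> Diamond not p):
w3: successors {w4}; not p -> Diamond not p there: w4:T. ✓
w4: successors {w3, w7}; not p -> Diamond not p there: w3:T, w7:T. ✓
w7: successors {w7}; not p -> Diamond not p there: w7:T. ✓
— 3 worlds.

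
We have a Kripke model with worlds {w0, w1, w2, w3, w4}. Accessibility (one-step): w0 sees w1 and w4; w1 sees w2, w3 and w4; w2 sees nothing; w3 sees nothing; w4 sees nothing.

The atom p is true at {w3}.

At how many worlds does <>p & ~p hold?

1

w0: <>p is F, ~p is T. ✗
w1: <>p is T, ~p is T. ✓
w2: <>p is F, ~p is T. ✗
w3: <>p is F, ~p is F. ✗
w4: <>p is F, ~p is T. ✗
Satisfying worlds: {w1}.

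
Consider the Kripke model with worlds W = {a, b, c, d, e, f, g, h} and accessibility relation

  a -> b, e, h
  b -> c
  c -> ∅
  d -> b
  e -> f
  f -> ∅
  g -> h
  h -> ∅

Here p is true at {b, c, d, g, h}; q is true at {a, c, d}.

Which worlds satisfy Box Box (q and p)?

{b, c, d, e, f, g, h}

a: successors {b, e, h}; Box (q and p) there: b:T, e:F, h:T. ✗
b: successors {c}; Box (q and p) there: c:T. ✓
c: no successors, so Box Box (q and p) holds vacuously. ✓
d: successors {b}; Box (q and p) there: b:T. ✓
e: successors {f}; Box (q and p) there: f:T. ✓
f: no successors, so Box Box (q and p) holds vacuously. ✓
g: successors {h}; Box (q and p) there: h:T. ✓
h: no successors, so Box Box (q and p) holds vacuously. ✓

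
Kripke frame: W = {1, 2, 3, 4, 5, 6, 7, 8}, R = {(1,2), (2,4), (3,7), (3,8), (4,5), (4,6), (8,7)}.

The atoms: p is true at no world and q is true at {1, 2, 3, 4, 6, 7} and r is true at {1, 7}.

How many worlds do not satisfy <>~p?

3

1: successors {2}; ~p there: 2:T. ✓
2: successors {4}; ~p there: 4:T. ✓
3: successors {7, 8}; ~p there: 7:T, 8:T. ✓
4: successors {5, 6}; ~p there: 5:T, 6:T. ✓
5: no successors, so <>~p fails. ✗
6: no successors, so <>~p fails. ✗
7: no successors, so <>~p fails. ✗
8: successors {7}; ~p there: 7:T. ✓
Satisfying worlds: {1, 2, 3, 4, 8}.
So <>~p fails at the other 3 worlds.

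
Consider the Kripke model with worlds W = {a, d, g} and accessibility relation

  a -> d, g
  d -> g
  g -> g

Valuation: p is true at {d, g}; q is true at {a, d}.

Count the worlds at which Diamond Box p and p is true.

2

a: Diamond Box p is T, p is F. ✗
d: Diamond Box p is T, p is T. ✓
g: Diamond Box p is T, p is T. ✓
Satisfying worlds: {d, g}.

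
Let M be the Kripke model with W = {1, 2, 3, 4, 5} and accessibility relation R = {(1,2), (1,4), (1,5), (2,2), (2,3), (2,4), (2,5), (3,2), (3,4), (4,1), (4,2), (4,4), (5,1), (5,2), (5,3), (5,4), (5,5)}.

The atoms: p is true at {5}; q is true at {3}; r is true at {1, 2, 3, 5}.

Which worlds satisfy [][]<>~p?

1: successors {2, 4, 5}; []<>~p there: 2:T, 4:T, 5:T. ✓
2: successors {2, 3, 4, 5}; []<>~p there: 2:T, 3:T, 4:T, 5:T. ✓
3: successors {2, 4}; []<>~p there: 2:T, 4:T. ✓
4: successors {1, 2, 4}; []<>~p there: 1:T, 2:T, 4:T. ✓
5: successors {1, 2, 3, 4, 5}; []<>~p there: 1:T, 2:T, 3:T, 4:T, 5:T. ✓

{1, 2, 3, 4, 5}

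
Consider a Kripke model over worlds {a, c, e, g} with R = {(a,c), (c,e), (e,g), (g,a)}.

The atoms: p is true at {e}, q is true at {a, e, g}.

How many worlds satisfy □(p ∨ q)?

a: successors {c}; p ∨ q there: c:F. ✗
c: successors {e}; p ∨ q there: e:T. ✓
e: successors {g}; p ∨ q there: g:T. ✓
g: successors {a}; p ∨ q there: a:T. ✓
Satisfying worlds: {c, e, g}.

3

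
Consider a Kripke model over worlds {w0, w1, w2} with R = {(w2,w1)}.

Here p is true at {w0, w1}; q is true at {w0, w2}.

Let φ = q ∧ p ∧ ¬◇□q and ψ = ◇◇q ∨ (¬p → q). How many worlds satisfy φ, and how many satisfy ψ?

1 and 3

For q ∧ p ∧ ¬◇□q:
w0: q ∧ p is T, ¬◇□q is T. ✓
w1: q ∧ p is F, ¬◇□q is T. ✗
w2: q ∧ p is F, ¬◇□q is F. ✗
— 1 world.
For ◇◇q ∨ (¬p → q):
w0: ◇◇q is F, ¬p → q is T. ✓
w1: ◇◇q is F, ¬p → q is T. ✓
w2: ◇◇q is F, ¬p → q is T. ✓
— 3 worlds.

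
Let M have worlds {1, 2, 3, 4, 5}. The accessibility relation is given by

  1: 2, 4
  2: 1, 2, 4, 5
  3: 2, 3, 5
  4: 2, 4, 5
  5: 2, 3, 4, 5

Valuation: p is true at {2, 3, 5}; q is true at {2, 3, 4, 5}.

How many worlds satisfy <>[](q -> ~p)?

0

1: successors {2, 4}; [](q -> ~p) there: 2:F, 4:F. ✗
2: successors {1, 2, 4, 5}; [](q -> ~p) there: 1:F, 2:F, 4:F, 5:F. ✗
3: successors {2, 3, 5}; [](q -> ~p) there: 2:F, 3:F, 5:F. ✗
4: successors {2, 4, 5}; [](q -> ~p) there: 2:F, 4:F, 5:F. ✗
5: successors {2, 3, 4, 5}; [](q -> ~p) there: 2:F, 3:F, 4:F, 5:F. ✗
Satisfying worlds: ∅.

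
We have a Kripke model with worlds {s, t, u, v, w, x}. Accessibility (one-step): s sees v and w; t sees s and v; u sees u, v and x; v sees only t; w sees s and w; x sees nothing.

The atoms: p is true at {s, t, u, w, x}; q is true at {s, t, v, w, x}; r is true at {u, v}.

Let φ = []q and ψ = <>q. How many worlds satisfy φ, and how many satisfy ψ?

For []q:
s: successors {v, w}; q there: v:T, w:T. ✓
t: successors {s, v}; q there: s:T, v:T. ✓
u: successors {u, v, x}; q there: u:F, v:T, x:T. ✗
v: successors {t}; q there: t:T. ✓
w: successors {s, w}; q there: s:T, w:T. ✓
x: no successors, so []q holds vacuously. ✓
— 5 worlds.
For <>q:
s: successors {v, w}; q there: v:T, w:T. ✓
t: successors {s, v}; q there: s:T, v:T. ✓
u: successors {u, v, x}; q there: u:F, v:T, x:T. ✓
v: successors {t}; q there: t:T. ✓
w: successors {s, w}; q there: s:T, w:T. ✓
x: no successors, so <>q fails. ✗
— 5 worlds.

5 and 5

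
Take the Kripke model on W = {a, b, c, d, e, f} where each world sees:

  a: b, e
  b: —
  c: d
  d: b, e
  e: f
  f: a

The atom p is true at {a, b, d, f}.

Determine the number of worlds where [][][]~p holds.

a: successors {b, e}; [][]~p there: b:T, e:F. ✗
b: no successors, so [][][]~p holds vacuously. ✓
c: successors {d}; [][]~p there: d:F. ✗
d: successors {b, e}; [][]~p there: b:T, e:F. ✗
e: successors {f}; [][]~p there: f:F. ✗
f: successors {a}; [][]~p there: a:F. ✗
Satisfying worlds: {b}.

1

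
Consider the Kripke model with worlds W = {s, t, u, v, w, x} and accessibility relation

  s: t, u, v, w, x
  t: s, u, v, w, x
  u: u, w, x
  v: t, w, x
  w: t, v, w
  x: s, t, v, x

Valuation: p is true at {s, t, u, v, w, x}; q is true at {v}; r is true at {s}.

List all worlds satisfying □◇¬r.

s: successors {t, u, v, w, x}; ◇¬r there: t:T, u:T, v:T, w:T, x:T. ✓
t: successors {s, u, v, w, x}; ◇¬r there: s:T, u:T, v:T, w:T, x:T. ✓
u: successors {u, w, x}; ◇¬r there: u:T, w:T, x:T. ✓
v: successors {t, w, x}; ◇¬r there: t:T, w:T, x:T. ✓
w: successors {t, v, w}; ◇¬r there: t:T, v:T, w:T. ✓
x: successors {s, t, v, x}; ◇¬r there: s:T, t:T, v:T, x:T. ✓

{s, t, u, v, w, x}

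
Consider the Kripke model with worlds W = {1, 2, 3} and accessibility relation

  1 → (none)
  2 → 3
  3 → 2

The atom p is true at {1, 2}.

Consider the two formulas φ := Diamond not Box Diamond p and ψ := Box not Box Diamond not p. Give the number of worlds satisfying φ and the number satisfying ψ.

For Diamond not Box Diamond p:
1: no successors, so Diamond not Box Diamond p fails. ✗
2: successors {3}; not Box Diamond p there: 3:T. ✓
3: successors {2}; not Box Diamond p there: 2:F. ✗
— 1 world.
For Box not Box Diamond not p:
1: no successors, so Box not Box Diamond not p holds vacuously. ✓
2: successors {3}; not Box Diamond not p there: 3:F. ✗
3: successors {2}; not Box Diamond not p there: 2:T. ✓
— 2 worlds.

1 and 2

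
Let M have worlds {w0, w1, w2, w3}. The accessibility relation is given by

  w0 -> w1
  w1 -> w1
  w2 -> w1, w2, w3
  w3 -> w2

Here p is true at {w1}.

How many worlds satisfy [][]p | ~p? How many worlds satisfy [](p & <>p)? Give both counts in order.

For [][]p | ~p:
w0: [][]p is T, ~p is T. ✓
w1: [][]p is T, ~p is F. ✓
w2: [][]p is F, ~p is T. ✓
w3: [][]p is F, ~p is T. ✓
— 4 worlds.
For [](p & <>p):
w0: successors {w1}; p & <>p there: w1:T. ✓
w1: successors {w1}; p & <>p there: w1:T. ✓
w2: successors {w1, w2, w3}; p & <>p there: w1:T, w2:F, w3:F. ✗
w3: successors {w2}; p & <>p there: w2:F. ✗
— 2 worlds.

4 and 2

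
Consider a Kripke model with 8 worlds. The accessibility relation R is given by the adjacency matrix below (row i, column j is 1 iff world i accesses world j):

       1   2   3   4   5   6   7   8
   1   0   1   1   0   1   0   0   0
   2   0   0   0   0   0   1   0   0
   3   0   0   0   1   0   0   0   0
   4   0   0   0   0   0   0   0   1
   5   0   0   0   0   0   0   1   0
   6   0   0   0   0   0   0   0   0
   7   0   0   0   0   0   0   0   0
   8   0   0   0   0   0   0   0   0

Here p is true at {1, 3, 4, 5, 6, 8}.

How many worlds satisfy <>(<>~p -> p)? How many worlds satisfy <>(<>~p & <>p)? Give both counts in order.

For <>(<>~p -> p):
1: successors {2, 3, 5}; <>~p -> p there: 2:T, 3:T, 5:T. ✓
2: successors {6}; <>~p -> p there: 6:T. ✓
3: successors {4}; <>~p -> p there: 4:T. ✓
4: successors {8}; <>~p -> p there: 8:T. ✓
5: successors {7}; <>~p -> p there: 7:T. ✓
6: no successors, so <>(<>~p -> p) fails. ✗
7: no successors, so <>(<>~p -> p) fails. ✗
8: no successors, so <>(<>~p -> p) fails. ✗
— 5 worlds.
For <>(<>~p & <>p):
1: successors {2, 3, 5}; <>~p & <>p there: 2:F, 3:F, 5:F. ✗
2: successors {6}; <>~p & <>p there: 6:F. ✗
3: successors {4}; <>~p & <>p there: 4:F. ✗
4: successors {8}; <>~p & <>p there: 8:F. ✗
5: successors {7}; <>~p & <>p there: 7:F. ✗
6: no successors, so <>(<>~p & <>p) fails. ✗
7: no successors, so <>(<>~p & <>p) fails. ✗
8: no successors, so <>(<>~p & <>p) fails. ✗
— 0 worlds.

5 and 0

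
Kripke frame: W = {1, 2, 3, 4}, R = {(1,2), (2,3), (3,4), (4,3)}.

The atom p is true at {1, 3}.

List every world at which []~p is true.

{1, 3}

1: successors {2}; ~p there: 2:T. ✓
2: successors {3}; ~p there: 3:F. ✗
3: successors {4}; ~p there: 4:T. ✓
4: successors {3}; ~p there: 3:F. ✗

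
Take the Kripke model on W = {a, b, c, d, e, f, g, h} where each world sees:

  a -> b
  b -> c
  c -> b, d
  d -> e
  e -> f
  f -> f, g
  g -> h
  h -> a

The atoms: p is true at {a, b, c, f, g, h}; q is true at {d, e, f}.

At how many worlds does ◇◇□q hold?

a: successors {b}; ◇□q there: b:F. ✗
b: successors {c}; ◇□q there: c:T. ✓
c: successors {b, d}; ◇□q there: b:F, d:T. ✓
d: successors {e}; ◇□q there: e:F. ✗
e: successors {f}; ◇□q there: f:F. ✗
f: successors {f, g}; ◇□q there: f:F, g:F. ✗
g: successors {h}; ◇□q there: h:F. ✗
h: successors {a}; ◇□q there: a:F. ✗
Satisfying worlds: {b, c}.

2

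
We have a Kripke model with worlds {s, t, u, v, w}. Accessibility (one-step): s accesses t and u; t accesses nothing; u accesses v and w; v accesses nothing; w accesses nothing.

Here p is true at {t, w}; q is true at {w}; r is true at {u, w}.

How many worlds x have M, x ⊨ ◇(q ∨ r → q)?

s: successors {t, u}; q ∨ r → q there: t:T, u:F. ✓
t: no successors, so ◇(q ∨ r → q) fails. ✗
u: successors {v, w}; q ∨ r → q there: v:T, w:T. ✓
v: no successors, so ◇(q ∨ r → q) fails. ✗
w: no successors, so ◇(q ∨ r → q) fails. ✗
Satisfying worlds: {s, u}.

2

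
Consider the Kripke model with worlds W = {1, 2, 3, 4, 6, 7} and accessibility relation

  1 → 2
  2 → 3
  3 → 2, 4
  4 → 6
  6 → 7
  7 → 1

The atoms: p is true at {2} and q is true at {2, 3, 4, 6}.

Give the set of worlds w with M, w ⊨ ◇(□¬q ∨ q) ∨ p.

1: ◇(□¬q ∨ q) is T, p is F. ✓
2: ◇(□¬q ∨ q) is T, p is T. ✓
3: ◇(□¬q ∨ q) is T, p is F. ✓
4: ◇(□¬q ∨ q) is T, p is F. ✓
6: ◇(□¬q ∨ q) is T, p is F. ✓
7: ◇(□¬q ∨ q) is F, p is F. ✗

{1, 2, 3, 4, 6}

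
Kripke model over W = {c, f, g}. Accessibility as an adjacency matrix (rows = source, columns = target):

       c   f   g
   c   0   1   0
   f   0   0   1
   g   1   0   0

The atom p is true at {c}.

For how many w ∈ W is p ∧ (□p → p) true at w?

1

c: p is T, □p → p is T. ✓
f: p is F, □p → p is T. ✗
g: p is F, □p → p is F. ✗
Satisfying worlds: {c}.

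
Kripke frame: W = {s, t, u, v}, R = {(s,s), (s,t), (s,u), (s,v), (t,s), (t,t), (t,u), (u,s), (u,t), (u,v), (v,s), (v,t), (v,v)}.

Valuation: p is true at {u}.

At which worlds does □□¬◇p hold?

s: successors {s, t, u, v}; □¬◇p there: s:F, t:F, u:F, v:F. ✗
t: successors {s, t, u}; □¬◇p there: s:F, t:F, u:F. ✗
u: successors {s, t, v}; □¬◇p there: s:F, t:F, v:F. ✗
v: successors {s, t, v}; □¬◇p there: s:F, t:F, v:F. ✗

∅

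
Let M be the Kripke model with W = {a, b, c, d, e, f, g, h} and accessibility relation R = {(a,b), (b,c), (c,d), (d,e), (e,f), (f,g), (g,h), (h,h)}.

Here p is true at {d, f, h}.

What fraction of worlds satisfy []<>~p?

3/8

a: successors {b}; <>~p there: b:T. ✓
b: successors {c}; <>~p there: c:F. ✗
c: successors {d}; <>~p there: d:T. ✓
d: successors {e}; <>~p there: e:F. ✗
e: successors {f}; <>~p there: f:T. ✓
f: successors {g}; <>~p there: g:F. ✗
g: successors {h}; <>~p there: h:F. ✗
h: successors {h}; <>~p there: h:F. ✗
That's 3 of 8 worlds, so 3/8.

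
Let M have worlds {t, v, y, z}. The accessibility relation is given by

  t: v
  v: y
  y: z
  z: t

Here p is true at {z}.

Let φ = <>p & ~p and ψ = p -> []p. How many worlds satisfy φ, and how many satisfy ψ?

1 and 3

For <>p & ~p:
t: <>p is F, ~p is T. ✗
v: <>p is F, ~p is T. ✗
y: <>p is T, ~p is T. ✓
z: <>p is F, ~p is F. ✗
— 1 world.
For p -> []p:
t: p is F, []p is F. ✓
v: p is F, []p is F. ✓
y: p is F, []p is T. ✓
z: p is T, []p is F. ✗
— 3 worlds.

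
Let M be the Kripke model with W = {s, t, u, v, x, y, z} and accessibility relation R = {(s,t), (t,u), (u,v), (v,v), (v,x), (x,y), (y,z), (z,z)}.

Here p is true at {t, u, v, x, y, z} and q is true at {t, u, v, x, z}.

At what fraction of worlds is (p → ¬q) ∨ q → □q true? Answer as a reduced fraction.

s: (p → ¬q) ∨ q is T, □q is T. ✓
t: (p → ¬q) ∨ q is T, □q is T. ✓
u: (p → ¬q) ∨ q is T, □q is T. ✓
v: (p → ¬q) ∨ q is T, □q is T. ✓
x: (p → ¬q) ∨ q is T, □q is F. ✗
y: (p → ¬q) ∨ q is T, □q is T. ✓
z: (p → ¬q) ∨ q is T, □q is T. ✓
That's 6 of 7 worlds, so 6/7.

6/7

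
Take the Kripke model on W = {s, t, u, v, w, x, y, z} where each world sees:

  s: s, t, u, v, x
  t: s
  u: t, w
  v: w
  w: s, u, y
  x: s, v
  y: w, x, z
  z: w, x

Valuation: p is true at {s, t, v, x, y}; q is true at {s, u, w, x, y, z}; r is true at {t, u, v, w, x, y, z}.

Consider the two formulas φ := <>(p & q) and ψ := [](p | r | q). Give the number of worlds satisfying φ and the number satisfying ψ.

For <>(p & q):
s: successors {s, t, u, v, x}; p & q there: s:T, t:F, u:F, v:F, x:T. ✓
t: successors {s}; p & q there: s:T. ✓
u: successors {t, w}; p & q there: t:F, w:F. ✗
v: successors {w}; p & q there: w:F. ✗
w: successors {s, u, y}; p & q there: s:T, u:F, y:T. ✓
x: successors {s, v}; p & q there: s:T, v:F. ✓
y: successors {w, x, z}; p & q there: w:F, x:T, z:F. ✓
z: successors {w, x}; p & q there: w:F, x:T. ✓
— 6 worlds.
For [](p | r | q):
s: successors {s, t, u, v, x}; p | r | q there: s:T, t:T, u:T, v:T, x:T. ✓
t: successors {s}; p | r | q there: s:T. ✓
u: successors {t, w}; p | r | q there: t:T, w:T. ✓
v: successors {w}; p | r | q there: w:T. ✓
w: successors {s, u, y}; p | r | q there: s:T, u:T, y:T. ✓
x: successors {s, v}; p | r | q there: s:T, v:T. ✓
y: successors {w, x, z}; p | r | q there: w:T, x:T, z:T. ✓
z: successors {w, x}; p | r | q there: w:T, x:T. ✓
— 8 worlds.

6 and 8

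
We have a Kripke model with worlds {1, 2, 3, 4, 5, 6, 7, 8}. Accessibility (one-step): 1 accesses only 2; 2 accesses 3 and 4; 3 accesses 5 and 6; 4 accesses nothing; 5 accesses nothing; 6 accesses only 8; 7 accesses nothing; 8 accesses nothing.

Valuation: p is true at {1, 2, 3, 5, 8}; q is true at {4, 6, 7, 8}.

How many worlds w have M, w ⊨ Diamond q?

3

1: successors {2}; q there: 2:F. ✗
2: successors {3, 4}; q there: 3:F, 4:T. ✓
3: successors {5, 6}; q there: 5:F, 6:T. ✓
4: no successors, so Diamond q fails. ✗
5: no successors, so Diamond q fails. ✗
6: successors {8}; q there: 8:T. ✓
7: no successors, so Diamond q fails. ✗
8: no successors, so Diamond q fails. ✗
Satisfying worlds: {2, 3, 6}.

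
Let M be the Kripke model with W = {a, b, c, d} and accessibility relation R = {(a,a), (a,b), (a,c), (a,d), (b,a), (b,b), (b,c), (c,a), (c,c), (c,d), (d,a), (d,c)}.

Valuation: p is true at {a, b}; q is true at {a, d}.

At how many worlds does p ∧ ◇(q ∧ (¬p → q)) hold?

a: p is T, ◇(q ∧ (¬p → q)) is T. ✓
b: p is T, ◇(q ∧ (¬p → q)) is T. ✓
c: p is F, ◇(q ∧ (¬p → q)) is T. ✗
d: p is F, ◇(q ∧ (¬p → q)) is T. ✗
Satisfying worlds: {a, b}.

2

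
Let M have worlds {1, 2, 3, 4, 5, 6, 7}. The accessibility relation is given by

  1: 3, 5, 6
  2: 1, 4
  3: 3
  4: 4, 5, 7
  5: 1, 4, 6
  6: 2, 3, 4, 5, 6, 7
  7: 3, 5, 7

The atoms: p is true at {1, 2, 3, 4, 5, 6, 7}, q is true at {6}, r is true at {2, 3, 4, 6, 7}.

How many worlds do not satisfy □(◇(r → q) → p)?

1: successors {3, 5, 6}; ◇(r → q) → p there: 3:T, 5:T, 6:T. ✓
2: successors {1, 4}; ◇(r → q) → p there: 1:T, 4:T. ✓
3: successors {3}; ◇(r → q) → p there: 3:T. ✓
4: successors {4, 5, 7}; ◇(r → q) → p there: 4:T, 5:T, 7:T. ✓
5: successors {1, 4, 6}; ◇(r → q) → p there: 1:T, 4:T, 6:T. ✓
6: successors {2, 3, 4, 5, 6, 7}; ◇(r → q) → p there: 2:T, 3:T, 4:T, 5:T, 6:T, 7:T. ✓
7: successors {3, 5, 7}; ◇(r → q) → p there: 3:T, 5:T, 7:T. ✓
Satisfying worlds: {1, 2, 3, 4, 5, 6, 7}.
So □(◇(r → q) → p) fails at the other 0 worlds.

0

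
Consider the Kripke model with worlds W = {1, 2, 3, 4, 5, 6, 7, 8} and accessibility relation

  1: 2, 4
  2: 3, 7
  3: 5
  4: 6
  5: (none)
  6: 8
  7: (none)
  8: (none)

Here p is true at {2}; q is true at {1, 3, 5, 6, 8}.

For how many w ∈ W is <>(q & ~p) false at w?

4

1: successors {2, 4}; q & ~p there: 2:F, 4:F. ✗
2: successors {3, 7}; q & ~p there: 3:T, 7:F. ✓
3: successors {5}; q & ~p there: 5:T. ✓
4: successors {6}; q & ~p there: 6:T. ✓
5: no successors, so <>(q & ~p) fails. ✗
6: successors {8}; q & ~p there: 8:T. ✓
7: no successors, so <>(q & ~p) fails. ✗
8: no successors, so <>(q & ~p) fails. ✗
Satisfying worlds: {2, 3, 4, 6}.
So <>(q & ~p) fails at the other 4 worlds.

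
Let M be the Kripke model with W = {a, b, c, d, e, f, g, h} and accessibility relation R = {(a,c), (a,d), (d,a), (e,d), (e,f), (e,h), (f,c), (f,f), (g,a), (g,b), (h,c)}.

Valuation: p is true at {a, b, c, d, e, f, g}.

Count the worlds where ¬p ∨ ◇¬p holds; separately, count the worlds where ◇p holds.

For ¬p ∨ ◇¬p:
a: ¬p is F, ◇¬p is F. ✗
b: ¬p is F, ◇¬p is F. ✗
c: ¬p is F, ◇¬p is F. ✗
d: ¬p is F, ◇¬p is F. ✗
e: ¬p is F, ◇¬p is T. ✓
f: ¬p is F, ◇¬p is F. ✗
g: ¬p is F, ◇¬p is F. ✗
h: ¬p is T, ◇¬p is F. ✓
— 2 worlds.
For ◇p:
a: successors {c, d}; p there: c:T, d:T. ✓
b: no successors, so ◇p fails. ✗
c: no successors, so ◇p fails. ✗
d: successors {a}; p there: a:T. ✓
e: successors {d, f, h}; p there: d:T, f:T, h:F. ✓
f: successors {c, f}; p there: c:T, f:T. ✓
g: successors {a, b}; p there: a:T, b:T. ✓
h: successors {c}; p there: c:T. ✓
— 6 worlds.

2 and 6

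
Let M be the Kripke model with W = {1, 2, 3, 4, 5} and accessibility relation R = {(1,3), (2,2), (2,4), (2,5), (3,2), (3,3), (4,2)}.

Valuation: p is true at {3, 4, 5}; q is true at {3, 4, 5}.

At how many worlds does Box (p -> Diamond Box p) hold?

1: successors {3}; p -> Diamond Box p there: 3:F. ✗
2: successors {2, 4, 5}; p -> Diamond Box p there: 2:T, 4:F, 5:F. ✗
3: successors {2, 3}; p -> Diamond Box p there: 2:T, 3:F. ✗
4: successors {2}; p -> Diamond Box p there: 2:T. ✓
5: no successors, so Box (p -> Diamond Box p) holds vacuously. ✓
Satisfying worlds: {4, 5}.

2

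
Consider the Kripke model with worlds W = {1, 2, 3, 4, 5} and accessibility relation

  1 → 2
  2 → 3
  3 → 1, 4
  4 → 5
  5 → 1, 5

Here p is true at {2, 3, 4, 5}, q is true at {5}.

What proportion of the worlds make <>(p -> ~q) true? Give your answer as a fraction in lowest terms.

1: successors {2}; p -> ~q there: 2:T. ✓
2: successors {3}; p -> ~q there: 3:T. ✓
3: successors {1, 4}; p -> ~q there: 1:T, 4:T. ✓
4: successors {5}; p -> ~q there: 5:F. ✗
5: successors {1, 5}; p -> ~q there: 1:T, 5:F. ✓
That's 4 of 5 worlds, so 4/5.

4/5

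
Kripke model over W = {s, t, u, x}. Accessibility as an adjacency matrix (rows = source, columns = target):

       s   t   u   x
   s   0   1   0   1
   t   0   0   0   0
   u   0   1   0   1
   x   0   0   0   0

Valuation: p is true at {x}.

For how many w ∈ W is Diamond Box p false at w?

s: successors {t, x}; Box p there: t:T, x:T. ✓
t: no successors, so Diamond Box p fails. ✗
u: successors {t, x}; Box p there: t:T, x:T. ✓
x: no successors, so Diamond Box p fails. ✗
Satisfying worlds: {s, u}.
So Diamond Box p fails at the other 2 worlds.

2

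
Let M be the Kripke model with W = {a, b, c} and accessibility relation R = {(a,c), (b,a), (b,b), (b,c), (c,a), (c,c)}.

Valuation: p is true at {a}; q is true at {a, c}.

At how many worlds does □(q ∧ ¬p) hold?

a: successors {c}; q ∧ ¬p there: c:T. ✓
b: successors {a, b, c}; q ∧ ¬p there: a:F, b:F, c:T. ✗
c: successors {a, c}; q ∧ ¬p there: a:F, c:T. ✗
Satisfying worlds: {a}.

1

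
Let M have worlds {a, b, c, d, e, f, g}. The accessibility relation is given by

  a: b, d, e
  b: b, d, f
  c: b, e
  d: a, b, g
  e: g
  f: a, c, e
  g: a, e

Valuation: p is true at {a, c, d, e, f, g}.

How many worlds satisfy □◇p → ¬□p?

a: □◇p is T, ¬□p is T. ✓
b: □◇p is T, ¬□p is T. ✓
c: □◇p is T, ¬□p is T. ✓
d: □◇p is T, ¬□p is T. ✓
e: □◇p is T, ¬□p is F. ✗
f: □◇p is T, ¬□p is F. ✗
g: □◇p is T, ¬□p is F. ✗
Satisfying worlds: {a, b, c, d}.

4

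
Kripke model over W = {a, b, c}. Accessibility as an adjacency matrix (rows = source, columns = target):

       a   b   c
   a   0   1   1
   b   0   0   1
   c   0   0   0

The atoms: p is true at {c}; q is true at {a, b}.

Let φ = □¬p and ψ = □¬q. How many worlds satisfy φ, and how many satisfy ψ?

For □¬p:
a: successors {b, c}; ¬p there: b:T, c:F. ✗
b: successors {c}; ¬p there: c:F. ✗
c: no successors, so □¬p holds vacuously. ✓
— 1 world.
For □¬q:
a: successors {b, c}; ¬q there: b:F, c:T. ✗
b: successors {c}; ¬q there: c:T. ✓
c: no successors, so □¬q holds vacuously. ✓
— 2 worlds.

1 and 2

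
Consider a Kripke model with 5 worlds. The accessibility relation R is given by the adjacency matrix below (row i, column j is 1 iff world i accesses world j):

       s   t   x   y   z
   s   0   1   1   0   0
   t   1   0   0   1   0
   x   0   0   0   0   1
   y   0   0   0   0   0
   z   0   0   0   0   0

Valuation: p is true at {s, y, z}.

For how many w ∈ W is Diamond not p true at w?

s: successors {t, x}; not p there: t:T, x:T. ✓
t: successors {s, y}; not p there: s:F, y:F. ✗
x: successors {z}; not p there: z:F. ✗
y: no successors, so Diamond not p fails. ✗
z: no successors, so Diamond not p fails. ✗
Satisfying worlds: {s}.

1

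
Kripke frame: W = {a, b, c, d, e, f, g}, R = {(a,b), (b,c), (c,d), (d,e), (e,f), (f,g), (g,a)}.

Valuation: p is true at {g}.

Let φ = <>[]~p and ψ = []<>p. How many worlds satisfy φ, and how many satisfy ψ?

6 and 1

For <>[]~p:
a: successors {b}; []~p there: b:T. ✓
b: successors {c}; []~p there: c:T. ✓
c: successors {d}; []~p there: d:T. ✓
d: successors {e}; []~p there: e:T. ✓
e: successors {f}; []~p there: f:F. ✗
f: successors {g}; []~p there: g:T. ✓
g: successors {a}; []~p there: a:T. ✓
— 6 worlds.
For []<>p:
a: successors {b}; <>p there: b:F. ✗
b: successors {c}; <>p there: c:F. ✗
c: successors {d}; <>p there: d:F. ✗
d: successors {e}; <>p there: e:F. ✗
e: successors {f}; <>p there: f:T. ✓
f: successors {g}; <>p there: g:F. ✗
g: successors {a}; <>p there: a:F. ✗
— 1 world.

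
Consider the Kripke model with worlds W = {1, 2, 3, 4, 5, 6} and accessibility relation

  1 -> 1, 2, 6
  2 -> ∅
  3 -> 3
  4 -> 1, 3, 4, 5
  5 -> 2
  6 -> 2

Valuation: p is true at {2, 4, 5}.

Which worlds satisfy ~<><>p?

1: <><>p is T. ✗
2: <><>p is F. ✓
3: <><>p is F. ✓
4: <><>p is T. ✗
5: <><>p is F. ✓
6: <><>p is F. ✓

{2, 3, 5, 6}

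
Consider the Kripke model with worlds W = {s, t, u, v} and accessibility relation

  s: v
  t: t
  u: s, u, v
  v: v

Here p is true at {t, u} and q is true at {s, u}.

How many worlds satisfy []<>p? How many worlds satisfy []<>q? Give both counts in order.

For []<>p:
s: successors {v}; <>p there: v:F. ✗
t: successors {t}; <>p there: t:T. ✓
u: successors {s, u, v}; <>p there: s:F, u:T, v:F. ✗
v: successors {v}; <>p there: v:F. ✗
— 1 world.
For []<>q:
s: successors {v}; <>q there: v:F. ✗
t: successors {t}; <>q there: t:F. ✗
u: successors {s, u, v}; <>q there: s:F, u:T, v:F. ✗
v: successors {v}; <>q there: v:F. ✗
— 0 worlds.

1 and 0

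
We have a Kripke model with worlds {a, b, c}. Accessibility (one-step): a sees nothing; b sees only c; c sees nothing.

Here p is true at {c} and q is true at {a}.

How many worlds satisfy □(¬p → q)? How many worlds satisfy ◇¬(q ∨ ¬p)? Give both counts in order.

For □(¬p → q):
a: no successors, so □(¬p → q) holds vacuously. ✓
b: successors {c}; ¬p → q there: c:T. ✓
c: no successors, so □(¬p → q) holds vacuously. ✓
— 3 worlds.
For ◇¬(q ∨ ¬p):
a: no successors, so ◇¬(q ∨ ¬p) fails. ✗
b: successors {c}; ¬(q ∨ ¬p) there: c:T. ✓
c: no successors, so ◇¬(q ∨ ¬p) fails. ✗
— 1 world.

3 and 1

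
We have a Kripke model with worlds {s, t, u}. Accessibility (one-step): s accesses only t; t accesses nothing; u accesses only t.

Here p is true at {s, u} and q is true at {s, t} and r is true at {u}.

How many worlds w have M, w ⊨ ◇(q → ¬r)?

s: successors {t}; q → ¬r there: t:T. ✓
t: no successors, so ◇(q → ¬r) fails. ✗
u: successors {t}; q → ¬r there: t:T. ✓
Satisfying worlds: {s, u}.

2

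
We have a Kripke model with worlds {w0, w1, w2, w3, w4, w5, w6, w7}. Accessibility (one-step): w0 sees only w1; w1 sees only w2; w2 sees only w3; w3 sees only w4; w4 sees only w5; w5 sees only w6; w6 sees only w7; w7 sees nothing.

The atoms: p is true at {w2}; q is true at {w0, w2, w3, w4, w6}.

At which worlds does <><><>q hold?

{w0, w1, w3}

w0: successors {w1}; <><>q there: w1:T. ✓
w1: successors {w2}; <><>q there: w2:T. ✓
w2: successors {w3}; <><>q there: w3:F. ✗
w3: successors {w4}; <><>q there: w4:T. ✓
w4: successors {w5}; <><>q there: w5:F. ✗
w5: successors {w6}; <><>q there: w6:F. ✗
w6: successors {w7}; <><>q there: w7:F. ✗
w7: no successors, so <><><>q fails. ✗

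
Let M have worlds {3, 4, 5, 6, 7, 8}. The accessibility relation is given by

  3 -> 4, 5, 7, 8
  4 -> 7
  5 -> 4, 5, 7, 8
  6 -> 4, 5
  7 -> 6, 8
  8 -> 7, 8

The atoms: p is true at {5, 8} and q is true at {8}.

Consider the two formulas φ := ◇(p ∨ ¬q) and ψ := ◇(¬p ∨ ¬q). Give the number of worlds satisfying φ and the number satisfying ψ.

6 and 6

For ◇(p ∨ ¬q):
3: successors {4, 5, 7, 8}; p ∨ ¬q there: 4:T, 5:T, 7:T, 8:T. ✓
4: successors {7}; p ∨ ¬q there: 7:T. ✓
5: successors {4, 5, 7, 8}; p ∨ ¬q there: 4:T, 5:T, 7:T, 8:T. ✓
6: successors {4, 5}; p ∨ ¬q there: 4:T, 5:T. ✓
7: successors {6, 8}; p ∨ ¬q there: 6:T, 8:T. ✓
8: successors {7, 8}; p ∨ ¬q there: 7:T, 8:T. ✓
— 6 worlds.
For ◇(¬p ∨ ¬q):
3: successors {4, 5, 7, 8}; ¬p ∨ ¬q there: 4:T, 5:T, 7:T, 8:F. ✓
4: successors {7}; ¬p ∨ ¬q there: 7:T. ✓
5: successors {4, 5, 7, 8}; ¬p ∨ ¬q there: 4:T, 5:T, 7:T, 8:F. ✓
6: successors {4, 5}; ¬p ∨ ¬q there: 4:T, 5:T. ✓
7: successors {6, 8}; ¬p ∨ ¬q there: 6:T, 8:F. ✓
8: successors {7, 8}; ¬p ∨ ¬q there: 7:T, 8:F. ✓
— 6 worlds.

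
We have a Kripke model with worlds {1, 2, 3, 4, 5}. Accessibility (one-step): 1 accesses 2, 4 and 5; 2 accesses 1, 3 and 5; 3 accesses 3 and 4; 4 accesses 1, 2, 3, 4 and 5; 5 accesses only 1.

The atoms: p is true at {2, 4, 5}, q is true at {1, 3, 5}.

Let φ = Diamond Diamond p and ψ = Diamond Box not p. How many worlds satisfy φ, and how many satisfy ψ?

For Diamond Diamond p:
1: successors {2, 4, 5}; Diamond p there: 2:T, 4:T, 5:F. ✓
2: successors {1, 3, 5}; Diamond p there: 1:T, 3:T, 5:F. ✓
3: successors {3, 4}; Diamond p there: 3:T, 4:T. ✓
4: successors {1, 2, 3, 4, 5}; Diamond p there: 1:T, 2:T, 3:T, 4:T, 5:F. ✓
5: successors {1}; Diamond p there: 1:T. ✓
— 5 worlds.
For Diamond Box not p:
1: successors {2, 4, 5}; Box not p there: 2:F, 4:F, 5:T. ✓
2: successors {1, 3, 5}; Box not p there: 1:F, 3:F, 5:T. ✓
3: successors {3, 4}; Box not p there: 3:F, 4:F. ✗
4: successors {1, 2, 3, 4, 5}; Box not p there: 1:F, 2:F, 3:F, 4:F, 5:T. ✓
5: successors {1}; Box not p there: 1:F. ✗
— 3 worlds.

5 and 3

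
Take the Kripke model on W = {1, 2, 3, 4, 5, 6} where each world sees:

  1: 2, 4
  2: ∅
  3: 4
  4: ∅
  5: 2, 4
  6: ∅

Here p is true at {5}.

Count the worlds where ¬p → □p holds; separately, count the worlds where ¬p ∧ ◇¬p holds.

For ¬p → □p:
1: ¬p is T, □p is F. ✗
2: ¬p is T, □p is T. ✓
3: ¬p is T, □p is F. ✗
4: ¬p is T, □p is T. ✓
5: ¬p is F, □p is F. ✓
6: ¬p is T, □p is T. ✓
— 4 worlds.
For ¬p ∧ ◇¬p:
1: ¬p is T, ◇¬p is T. ✓
2: ¬p is T, ◇¬p is F. ✗
3: ¬p is T, ◇¬p is T. ✓
4: ¬p is T, ◇¬p is F. ✗
5: ¬p is F, ◇¬p is T. ✗
6: ¬p is T, ◇¬p is F. ✗
— 2 worlds.

4 and 2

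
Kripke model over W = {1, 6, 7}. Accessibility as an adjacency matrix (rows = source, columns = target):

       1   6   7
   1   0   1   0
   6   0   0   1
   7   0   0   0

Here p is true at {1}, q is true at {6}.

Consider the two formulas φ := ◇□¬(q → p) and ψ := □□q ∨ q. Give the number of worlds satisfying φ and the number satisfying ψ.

1 and 2

For ◇□¬(q → p):
1: successors {6}; □¬(q → p) there: 6:F. ✗
6: successors {7}; □¬(q → p) there: 7:T. ✓
7: no successors, so ◇□¬(q → p) fails. ✗
— 1 world.
For □□q ∨ q:
1: □□q is F, q is F. ✗
6: □□q is T, q is T. ✓
7: □□q is T, q is F. ✓
— 2 worlds.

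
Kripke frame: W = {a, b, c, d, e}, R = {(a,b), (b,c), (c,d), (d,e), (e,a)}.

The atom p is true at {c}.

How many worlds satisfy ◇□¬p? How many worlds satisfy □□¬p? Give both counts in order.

4 and 4

For ◇□¬p:
a: successors {b}; □¬p there: b:F. ✗
b: successors {c}; □¬p there: c:T. ✓
c: successors {d}; □¬p there: d:T. ✓
d: successors {e}; □¬p there: e:T. ✓
e: successors {a}; □¬p there: a:T. ✓
— 4 worlds.
For □□¬p:
a: successors {b}; □¬p there: b:F. ✗
b: successors {c}; □¬p there: c:T. ✓
c: successors {d}; □¬p there: d:T. ✓
d: successors {e}; □¬p there: e:T. ✓
e: successors {a}; □¬p there: a:T. ✓
— 4 worlds.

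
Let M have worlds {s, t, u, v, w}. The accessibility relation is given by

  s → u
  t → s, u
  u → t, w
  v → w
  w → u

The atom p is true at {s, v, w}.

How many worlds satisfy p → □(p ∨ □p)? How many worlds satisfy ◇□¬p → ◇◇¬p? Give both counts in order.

For p → □(p ∨ □p):
s: p is T, □(p ∨ □p) is F. ✗
t: p is F, □(p ∨ □p) is F. ✓
u: p is F, □(p ∨ □p) is F. ✓
v: p is T, □(p ∨ □p) is T. ✓
w: p is T, □(p ∨ □p) is F. ✗
— 3 worlds.
For ◇□¬p → ◇◇¬p:
s: ◇□¬p is F, ◇◇¬p is T. ✓
t: ◇□¬p is T, ◇◇¬p is T. ✓
u: ◇□¬p is T, ◇◇¬p is T. ✓
v: ◇□¬p is T, ◇◇¬p is T. ✓
w: ◇□¬p is F, ◇◇¬p is T. ✓
— 5 worlds.

3 and 5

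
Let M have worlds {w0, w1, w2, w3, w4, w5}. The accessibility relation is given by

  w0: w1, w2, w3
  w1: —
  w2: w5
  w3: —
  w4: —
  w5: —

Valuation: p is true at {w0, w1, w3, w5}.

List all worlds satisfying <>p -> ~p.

w0: <>p is T, ~p is F. ✗
w1: <>p is F, ~p is F. ✓
w2: <>p is T, ~p is T. ✓
w3: <>p is F, ~p is F. ✓
w4: <>p is F, ~p is T. ✓
w5: <>p is F, ~p is F. ✓

{w1, w2, w3, w4, w5}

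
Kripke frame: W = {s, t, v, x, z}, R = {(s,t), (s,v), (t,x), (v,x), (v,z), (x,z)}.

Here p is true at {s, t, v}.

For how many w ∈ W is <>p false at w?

4

s: successors {t, v}; p there: t:T, v:T. ✓
t: successors {x}; p there: x:F. ✗
v: successors {x, z}; p there: x:F, z:F. ✗
x: successors {z}; p there: z:F. ✗
z: no successors, so <>p fails. ✗
Satisfying worlds: {s}.
So <>p fails at the other 4 worlds.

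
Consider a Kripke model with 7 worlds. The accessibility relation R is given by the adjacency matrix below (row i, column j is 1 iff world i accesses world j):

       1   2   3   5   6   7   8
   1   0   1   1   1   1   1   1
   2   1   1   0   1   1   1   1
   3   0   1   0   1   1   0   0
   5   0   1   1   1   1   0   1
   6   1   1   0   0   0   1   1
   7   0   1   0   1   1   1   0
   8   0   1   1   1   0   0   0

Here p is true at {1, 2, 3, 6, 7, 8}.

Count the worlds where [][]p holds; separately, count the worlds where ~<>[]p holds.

0 and 2

For [][]p:
1: successors {2, 3, 5, 6, 7, 8}; []p there: 2:F, 3:F, 5:F, 6:T, 7:F, 8:F. ✗
2: successors {1, 2, 5, 6, 7, 8}; []p there: 1:F, 2:F, 5:F, 6:T, 7:F, 8:F. ✗
3: successors {2, 5, 6}; []p there: 2:F, 5:F, 6:T. ✗
5: successors {2, 3, 5, 6, 8}; []p there: 2:F, 3:F, 5:F, 6:T, 8:F. ✗
6: successors {1, 2, 7, 8}; []p there: 1:F, 2:F, 7:F, 8:F. ✗
7: successors {2, 5, 6, 7}; []p there: 2:F, 5:F, 6:T, 7:F. ✗
8: successors {2, 3, 5}; []p there: 2:F, 3:F, 5:F. ✗
— 0 worlds.
For ~<>[]p:
1: <>[]p is T. ✗
2: <>[]p is T. ✗
3: <>[]p is T. ✗
5: <>[]p is T. ✗
6: <>[]p is F. ✓
7: <>[]p is T. ✗
8: <>[]p is F. ✓
— 2 worlds.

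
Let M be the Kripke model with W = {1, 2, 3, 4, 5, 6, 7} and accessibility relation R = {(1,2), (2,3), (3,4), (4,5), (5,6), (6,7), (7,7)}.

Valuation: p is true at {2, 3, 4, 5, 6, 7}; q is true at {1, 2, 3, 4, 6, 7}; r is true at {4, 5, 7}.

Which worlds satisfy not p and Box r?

1: not p is T, Box r is F. ✗
2: not p is F, Box r is F. ✗
3: not p is F, Box r is T. ✗
4: not p is F, Box r is T. ✗
5: not p is F, Box r is F. ✗
6: not p is F, Box r is T. ✗
7: not p is F, Box r is T. ✗

∅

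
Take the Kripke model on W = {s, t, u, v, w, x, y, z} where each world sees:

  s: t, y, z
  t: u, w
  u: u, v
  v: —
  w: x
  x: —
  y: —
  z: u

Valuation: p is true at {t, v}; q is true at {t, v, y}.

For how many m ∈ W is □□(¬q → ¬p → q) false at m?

s: successors {t, y, z}; □(¬q → ¬p → q) there: t:F, y:T, z:F. ✗
t: successors {u, w}; □(¬q → ¬p → q) there: u:F, w:F. ✗
u: successors {u, v}; □(¬q → ¬p → q) there: u:F, v:T. ✗
v: no successors, so □□(¬q → ¬p → q) holds vacuously. ✓
w: successors {x}; □(¬q → ¬p → q) there: x:T. ✓
x: no successors, so □□(¬q → ¬p → q) holds vacuously. ✓
y: no successors, so □□(¬q → ¬p → q) holds vacuously. ✓
z: successors {u}; □(¬q → ¬p → q) there: u:F. ✗
Satisfying worlds: {v, w, x, y}.
So □□(¬q → ¬p → q) fails at the other 4 worlds.

4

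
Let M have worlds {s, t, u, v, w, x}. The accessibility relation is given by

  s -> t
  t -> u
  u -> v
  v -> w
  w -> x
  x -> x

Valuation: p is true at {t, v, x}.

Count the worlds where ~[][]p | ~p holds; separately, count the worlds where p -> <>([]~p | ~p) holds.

3 and 5

For ~[][]p | ~p:
s: ~[][]p is T, ~p is T. ✓
t: ~[][]p is F, ~p is F. ✗
u: ~[][]p is T, ~p is T. ✓
v: ~[][]p is F, ~p is F. ✗
w: ~[][]p is F, ~p is T. ✓
x: ~[][]p is F, ~p is F. ✗
— 3 worlds.
For p -> <>([]~p | ~p):
s: p is F, <>([]~p | ~p) is T. ✓
t: p is T, <>([]~p | ~p) is T. ✓
u: p is F, <>([]~p | ~p) is T. ✓
v: p is T, <>([]~p | ~p) is T. ✓
w: p is F, <>([]~p | ~p) is F. ✓
x: p is T, <>([]~p | ~p) is F. ✗
— 5 worlds.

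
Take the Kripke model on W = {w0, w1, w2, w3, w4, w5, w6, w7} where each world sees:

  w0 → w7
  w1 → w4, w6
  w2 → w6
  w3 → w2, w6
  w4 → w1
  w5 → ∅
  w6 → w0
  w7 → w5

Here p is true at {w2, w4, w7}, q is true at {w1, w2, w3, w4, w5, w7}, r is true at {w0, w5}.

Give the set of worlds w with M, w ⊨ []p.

w0: successors {w7}; p there: w7:T. ✓
w1: successors {w4, w6}; p there: w4:T, w6:F. ✗
w2: successors {w6}; p there: w6:F. ✗
w3: successors {w2, w6}; p there: w2:T, w6:F. ✗
w4: successors {w1}; p there: w1:F. ✗
w5: no successors, so []p holds vacuously. ✓
w6: successors {w0}; p there: w0:F. ✗
w7: successors {w5}; p there: w5:F. ✗

{w0, w5}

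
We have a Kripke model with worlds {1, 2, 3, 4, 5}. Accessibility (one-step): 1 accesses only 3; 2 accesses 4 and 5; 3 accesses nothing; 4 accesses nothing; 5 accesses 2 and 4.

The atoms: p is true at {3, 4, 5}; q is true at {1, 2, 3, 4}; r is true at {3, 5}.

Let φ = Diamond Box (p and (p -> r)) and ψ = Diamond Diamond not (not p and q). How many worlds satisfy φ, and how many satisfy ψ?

For Diamond Box (p and (p -> r)):
1: successors {3}; Box (p and (p -> r)) there: 3:T. ✓
2: successors {4, 5}; Box (p and (p -> r)) there: 4:T, 5:F. ✓
3: no successors, so Diamond Box (p and (p -> r)) fails. ✗
4: no successors, so Diamond Box (p and (p -> r)) fails. ✗
5: successors {2, 4}; Box (p and (p -> r)) there: 2:F, 4:T. ✓
— 3 worlds.
For Diamond Diamond not (not p and q):
1: successors {3}; Diamond not (not p and q) there: 3:F. ✗
2: successors {4, 5}; Diamond not (not p and q) there: 4:F, 5:T. ✓
3: no successors, so Diamond Diamond not (not p and q) fails. ✗
4: no successors, so Diamond Diamond not (not p and q) fails. ✗
5: successors {2, 4}; Diamond not (not p and q) there: 2:T, 4:F. ✓
— 2 worlds.

3 and 2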